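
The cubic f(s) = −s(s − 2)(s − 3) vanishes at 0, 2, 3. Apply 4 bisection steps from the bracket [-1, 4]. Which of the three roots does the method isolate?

m = 1.5, f(m) = -1.125 (−); new bracket [-1, 1.5]
m = 0.25, f(m) = -1.203125 (−); new bracket [-1, 0.25]
m = -0.375, f(m) = 3.005859 (+); new bracket [-0.375, 0.25]
m = -0.0625, f(m) = 0.3948 (+); new bracket [-0.0625, 0.25]

0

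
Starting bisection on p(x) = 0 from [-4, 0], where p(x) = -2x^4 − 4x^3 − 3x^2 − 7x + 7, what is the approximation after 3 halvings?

m = -2, p(m) = 9 (+); new bracket [-4, -2]
m = -3, p(m) = -53 (−); new bracket [-3, -2]
m = -2.5, p(m) = -9.875 (−); new bracket [-2.5, -2]

-2.5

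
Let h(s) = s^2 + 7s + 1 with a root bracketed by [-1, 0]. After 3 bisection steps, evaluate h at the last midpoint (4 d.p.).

0.1406

m = -0.5, h(m) = -2.25 (−); new bracket [-0.5, 0]
m = -0.25, h(m) = -0.6875 (−); new bracket [-0.25, 0]
m = -0.125, h(m) = 0.140625 (+); new bracket [-0.25, -0.125]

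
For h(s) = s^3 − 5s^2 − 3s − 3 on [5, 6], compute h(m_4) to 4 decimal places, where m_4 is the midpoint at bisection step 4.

m = 5.5, h(m) = -4.375 (−); new bracket [5.5, 6]
m = 5.75, h(m) = 4.546875 (+); new bracket [5.5, 5.75]
m = 5.625, h(m) = -0.099609 (−); new bracket [5.625, 5.75]
m = 5.6875, h(m) = 2.1765 (+); new bracket [5.625, 5.6875]

2.1765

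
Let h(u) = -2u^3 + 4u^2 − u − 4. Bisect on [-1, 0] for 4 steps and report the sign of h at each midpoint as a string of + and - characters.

--++

m = -0.5, h(m) = -2.25 (−); new bracket [-1, -0.5]
m = -0.75, h(m) = -0.15625 (−); new bracket [-1, -0.75]
m = -0.875, h(m) = 1.277344 (+); new bracket [-0.875, -0.75]
m = -0.8125, h(m) = 0.5259 (+); new bracket [-0.8125, -0.75]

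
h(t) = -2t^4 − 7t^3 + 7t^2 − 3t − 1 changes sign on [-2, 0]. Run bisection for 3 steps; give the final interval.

[-0.25, 0]

h(-1) = 14 > 0, so the root lies in [-1, 0]
h(-0.5) = 3 > 0, so the root lies in [-0.5, 0]
h(-0.25) = 0.289062 > 0, so the root lies in [-0.25, 0]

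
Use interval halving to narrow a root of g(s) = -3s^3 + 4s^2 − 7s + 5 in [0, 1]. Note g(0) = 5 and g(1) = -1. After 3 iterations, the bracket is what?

[0.75, 0.875]

m = 0.5, g(m) = 2.125 (+); new bracket [0.5, 1]
m = 0.75, g(m) = 0.734375 (+); new bracket [0.75, 1]
m = 0.875, g(m) = -0.072266 (−); new bracket [0.75, 0.875]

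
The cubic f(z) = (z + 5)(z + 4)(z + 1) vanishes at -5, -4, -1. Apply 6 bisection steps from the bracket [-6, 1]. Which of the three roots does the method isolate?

-1

m = -2.5, f(m) = -5.625 (−); new bracket [-2.5, 1]
m = -0.75, f(m) = 3.453125 (+); new bracket [-2.5, -0.75]
m = -1.625, f(m) = -5.009766 (−); new bracket [-1.625, -0.75]
m = -1.1875, f(m) = -2.0105 (−); new bracket [-1.1875, -0.75]
m = -0.96875, f(m) = 0.3819 (+); new bracket [-1.1875, -0.96875]
m = -1.078125, f(m) = -0.8953 (−); new bracket [-1.078125, -0.96875]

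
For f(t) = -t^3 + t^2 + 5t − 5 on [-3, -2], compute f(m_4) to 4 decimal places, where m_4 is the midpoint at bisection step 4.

-0.6848

m = -2.5, f(m) = 4.375 (+); new bracket [-2.5, -2]
m = -2.25, f(m) = 0.203125 (+); new bracket [-2.25, -2]
m = -2.125, f(m) = -1.513672 (−); new bracket [-2.25, -2.125]
m = -2.1875, f(m) = -0.6848 (−); new bracket [-2.25, -2.1875]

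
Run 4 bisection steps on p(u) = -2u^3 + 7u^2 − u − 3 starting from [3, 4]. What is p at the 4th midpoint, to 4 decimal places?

p(3.5) = -6.5 < 0, so the root lies in [3, 3.5]
p(3.25) = -0.96875 < 0, so the root lies in [3, 3.25]
p(3.125) = 1.199219 > 0, so the root lies in [3.125, 3.25]
p(3.1875) = 0.1626 > 0, so the root lies in [3.1875, 3.25]

0.1626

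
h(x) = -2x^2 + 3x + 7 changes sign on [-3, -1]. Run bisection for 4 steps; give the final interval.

x = -2 gives h = -7, negative; keep [-2, -1]
x = -1.5 gives h = -2, negative; keep [-1.5, -1]
x = -1.25 gives h = 0.125, positive; keep [-1.5, -1.25]
x = -1.375 gives h = -0.9062, negative; keep [-1.375, -1.25]

[-1.375, -1.25]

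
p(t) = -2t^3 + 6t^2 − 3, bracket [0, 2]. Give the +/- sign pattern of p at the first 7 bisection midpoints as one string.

+--+-+-

m = 1, p(m) = 1 (+); new bracket [0, 1]
m = 0.5, p(m) = -1.75 (−); new bracket [0.5, 1]
m = 0.75, p(m) = -0.46875 (−); new bracket [0.75, 1]
m = 0.875, p(m) = 0.2539 (+); new bracket [0.75, 0.875]
m = 0.8125, p(m) = -0.1118 (−); new bracket [0.8125, 0.875]
m = 0.84375, p(m) = 0.0701 (+); new bracket [0.8125, 0.84375]
m = 0.828125, p(m) = -0.0211 (−); new bracket [0.828125, 0.84375]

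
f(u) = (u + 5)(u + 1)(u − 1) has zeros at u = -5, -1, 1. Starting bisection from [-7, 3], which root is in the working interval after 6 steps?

m = -2, f(m) = 9 (+); new bracket [-7, -2]
m = -4.5, f(m) = 9.625 (+); new bracket [-7, -4.5]
m = -5.75, f(m) = -24.046875 (−); new bracket [-5.75, -4.5]
m = -5.125, f(m) = -3.1582 (−); new bracket [-5.125, -4.5]
m = -4.8125, f(m) = 4.155 (+); new bracket [-5.125, -4.8125]
m = -4.96875, f(m) = 0.7403 (+); new bracket [-5.125, -4.96875]

-5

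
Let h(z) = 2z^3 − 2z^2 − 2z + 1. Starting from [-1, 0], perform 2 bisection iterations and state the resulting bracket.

[-1, -0.75]

z = -0.5 gives h = 1.25, positive; keep [-1, -0.5]
z = -0.75 gives h = 0.53125, positive; keep [-1, -0.75]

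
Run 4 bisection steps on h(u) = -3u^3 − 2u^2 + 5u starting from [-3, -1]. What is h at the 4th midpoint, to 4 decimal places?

-0.5332

midpoint -2: h = 6 > 0 → [-2, -1]
midpoint -1.5: h = -1.875 < 0 → [-2, -1.5]
midpoint -1.75: h = 1.203125 > 0 → [-1.75, -1.5]
midpoint -1.625: h = -0.5332 < 0 → [-1.75, -1.625]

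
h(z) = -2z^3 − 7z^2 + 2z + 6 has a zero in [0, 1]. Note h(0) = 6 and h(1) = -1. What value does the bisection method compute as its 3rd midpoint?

0.875

midpoint 0.5: h = 5 > 0 → [0.5, 1]
midpoint 0.75: h = 2.71875 > 0 → [0.75, 1]
midpoint 0.875: h = 1.050781 > 0 → [0.875, 1]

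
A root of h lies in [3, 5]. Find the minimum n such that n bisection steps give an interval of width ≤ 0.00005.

Width after n steps is 2/2^n. Need 2^n ≥ 2/0.00005 = 40000.
2^15 = 32768 < 40000 ≤ 2^16 = 65536, so n = 16.

16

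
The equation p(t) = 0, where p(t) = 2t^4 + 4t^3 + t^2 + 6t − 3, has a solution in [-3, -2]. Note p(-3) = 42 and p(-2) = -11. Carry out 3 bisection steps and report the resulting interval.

m = -2.5, p(m) = 3.875 (+); new bracket [-2.5, -2]
m = -2.25, p(m) = -5.742188 (−); new bracket [-2.5, -2.25]
m = -2.375, p(m) = -1.562012 (−); new bracket [-2.5, -2.375]

[-2.5, -2.375]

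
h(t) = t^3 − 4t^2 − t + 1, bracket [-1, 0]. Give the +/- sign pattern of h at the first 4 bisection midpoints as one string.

+--+

midpoint -0.5: h = 0.375 > 0 → [-1, -0.5]
midpoint -0.75: h = -0.921875 < 0 → [-0.75, -0.5]
midpoint -0.625: h = -0.181641 < 0 → [-0.625, -0.5]
midpoint -0.5625: h = 0.1189 > 0 → [-0.625, -0.5625]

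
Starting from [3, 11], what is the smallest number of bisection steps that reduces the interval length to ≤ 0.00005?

18

Width after n steps is 8/2^n. Need 2^n ≥ 8/0.00005 = 160000.
2^17 = 131072 < 160000 ≤ 2^18 = 262144, so n = 18.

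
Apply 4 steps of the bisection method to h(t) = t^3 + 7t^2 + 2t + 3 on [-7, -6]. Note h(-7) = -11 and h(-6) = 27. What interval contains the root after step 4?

h(-6.5) = 11.125 > 0, so the root lies in [-7, -6.5]
h(-6.75) = 0.890625 > 0, so the root lies in [-7, -6.75]
h(-6.875) = -4.841797 < 0, so the root lies in [-6.875, -6.75]
h(-6.8125) = -1.9231 < 0, so the root lies in [-6.8125, -6.75]

[-6.8125, -6.75]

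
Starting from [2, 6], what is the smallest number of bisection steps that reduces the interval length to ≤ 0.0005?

13

Width after n steps is 4/2^n. Need 2^n ≥ 4/0.0005 = 8000.
2^12 = 4096 < 8000 ≤ 2^13 = 8192, so n = 13.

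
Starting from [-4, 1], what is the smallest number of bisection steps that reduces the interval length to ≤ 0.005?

10

Width after n steps is 5/2^n. Need 2^n ≥ 5/0.005 = 1000.
2^9 = 512 < 1000 ≤ 2^10 = 1024, so n = 10.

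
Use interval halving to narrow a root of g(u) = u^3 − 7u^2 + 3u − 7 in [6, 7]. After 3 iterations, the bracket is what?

[6.625, 6.75]

midpoint 6.5: g = -8.625 < 0 → [6.5, 7]
midpoint 6.75: g = 1.859375 > 0 → [6.5, 6.75]
midpoint 6.625: g = -3.583984 < 0 → [6.625, 6.75]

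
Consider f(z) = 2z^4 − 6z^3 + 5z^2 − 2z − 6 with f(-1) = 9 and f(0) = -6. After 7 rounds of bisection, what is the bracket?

midpoint -0.5: f = -2.875 < 0 → [-1, -0.5]
midpoint -0.75: f = 1.476562 > 0 → [-0.75, -0.5]
midpoint -0.625: f = -1.026855 < 0 → [-0.75, -0.625]
midpoint -0.6875: f = 0.1348 > 0 → [-0.6875, -0.625]
midpoint -0.65625: f = -0.4675 < 0 → [-0.6875, -0.65625]
midpoint -0.671875: f = -0.1718 < 0 → [-0.6875, -0.671875]
midpoint -0.6796875: f = -0.0199 < 0 → [-0.6875, -0.6796875]

[-0.6875, -0.6796875]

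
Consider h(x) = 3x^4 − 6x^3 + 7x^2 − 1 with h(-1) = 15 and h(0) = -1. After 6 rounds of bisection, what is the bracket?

m = -0.5, h(m) = 1.6875 (+); new bracket [-0.5, 0]
m = -0.25, h(m) = -0.457031 (−); new bracket [-0.5, -0.25]
m = -0.375, h(m) = 0.360107 (+); new bracket [-0.375, -0.25]
m = -0.3125, h(m) = -0.1047 (−); new bracket [-0.375, -0.3125]
m = -0.34375, h(m) = 0.1128 (+); new bracket [-0.34375, -0.3125]
m = -0.328125, h(m) = 0.0004 (+); new bracket [-0.328125, -0.3125]

[-0.328125, -0.3125]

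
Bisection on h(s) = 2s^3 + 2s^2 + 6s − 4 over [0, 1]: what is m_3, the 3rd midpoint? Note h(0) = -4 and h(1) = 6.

0.625

m = 0.5, h(m) = -0.25 (−); new bracket [0.5, 1]
m = 0.75, h(m) = 2.46875 (+); new bracket [0.5, 0.75]
m = 0.625, h(m) = 1.019531 (+); new bracket [0.5, 0.625]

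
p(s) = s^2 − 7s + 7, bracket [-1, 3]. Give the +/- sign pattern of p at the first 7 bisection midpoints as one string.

+---++-

m = 1, p(m) = 1 (+); new bracket [1, 3]
m = 2, p(m) = -3 (−); new bracket [1, 2]
m = 1.5, p(m) = -1.25 (−); new bracket [1, 1.5]
m = 1.25, p(m) = -0.1875 (−); new bracket [1, 1.25]
m = 1.125, p(m) = 0.3906 (+); new bracket [1.125, 1.25]
m = 1.1875, p(m) = 0.0977 (+); new bracket [1.1875, 1.25]
m = 1.21875, p(m) = -0.0459 (−); new bracket [1.1875, 1.21875]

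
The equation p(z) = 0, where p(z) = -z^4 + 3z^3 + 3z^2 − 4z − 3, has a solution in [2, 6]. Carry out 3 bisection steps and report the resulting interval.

midpoint 4: p = -35 < 0 → [2, 4]
midpoint 3: p = 12 > 0 → [3, 4]
midpoint 3.5: p = -1.6875 < 0 → [3, 3.5]

[3, 3.5]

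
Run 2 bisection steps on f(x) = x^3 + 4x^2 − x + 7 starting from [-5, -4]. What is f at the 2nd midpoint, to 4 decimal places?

f(-4.5) = 1.375 > 0, so the root lies in [-5, -4.5]
f(-4.75) = -5.171875 < 0, so the root lies in [-4.75, -4.5]

-5.1719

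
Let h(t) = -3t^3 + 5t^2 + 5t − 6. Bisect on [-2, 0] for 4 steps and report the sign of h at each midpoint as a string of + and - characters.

-++-

h(-1) = -3 < 0, so the root lies in [-2, -1]
h(-1.5) = 7.875 > 0, so the root lies in [-1.5, -1]
h(-1.25) = 1.421875 > 0, so the root lies in [-1.25, -1]
h(-1.125) = -1.0254 < 0, so the root lies in [-1.25, -1.125]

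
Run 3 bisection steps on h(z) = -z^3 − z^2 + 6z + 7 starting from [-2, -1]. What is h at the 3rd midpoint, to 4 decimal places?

0.4082

midpoint -1.5: h = -0.875 < 0 → [-1.5, -1]
midpoint -1.25: h = -0.109375 < 0 → [-1.25, -1]
midpoint -1.125: h = 0.408203 > 0 → [-1.25, -1.125]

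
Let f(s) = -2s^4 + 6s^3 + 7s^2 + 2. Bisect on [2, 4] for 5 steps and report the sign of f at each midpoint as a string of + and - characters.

m = 3, f(m) = 65 (+); new bracket [3, 4]
m = 3.5, f(m) = 44.875 (+); new bracket [3.5, 4]
m = 3.75, f(m) = 21.335938 (+); new bracket [3.75, 4]
m = 3.875, f(m) = 5.2847 (+); new bracket [3.875, 4]
m = 3.9375, f(m) = -3.9351 (−); new bracket [3.875, 3.9375]

++++-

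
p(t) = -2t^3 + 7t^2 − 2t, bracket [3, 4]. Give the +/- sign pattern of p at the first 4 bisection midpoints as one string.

--+-

m = 3.5, p(m) = -7 (−); new bracket [3, 3.5]
m = 3.25, p(m) = -1.21875 (−); new bracket [3, 3.25]
m = 3.125, p(m) = 1.074219 (+); new bracket [3.125, 3.25]
m = 3.1875, p(m) = -0.0249 (−); new bracket [3.125, 3.1875]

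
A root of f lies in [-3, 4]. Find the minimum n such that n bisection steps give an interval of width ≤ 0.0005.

14

Width after n steps is 7/2^n. Need 2^n ≥ 7/0.0005 = 14000.
2^13 = 8192 < 14000 ≤ 2^14 = 16384, so n = 14.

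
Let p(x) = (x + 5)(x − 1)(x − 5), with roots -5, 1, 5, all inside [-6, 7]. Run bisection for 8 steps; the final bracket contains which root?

-5

p(0.5) = 12.375 > 0, so the root lies in [-6, 0.5]
p(-2.75) = 65.390625 > 0, so the root lies in [-6, -2.75]
p(-4.375) = 31.494141 > 0, so the root lies in [-6, -4.375]
p(-5.1875) = -11.8191 < 0, so the root lies in [-5.1875, -4.375]
p(-4.78125) = 12.3698 > 0, so the root lies in [-5.1875, -4.78125]
p(-4.984375) = 0.9336 > 0, so the root lies in [-5.1875, -4.984375]
p(-5.0859375) = -5.275 < 0, so the root lies in [-5.0859375, -4.984375]
p(-5.03515625) = -2.1292 < 0, so the root lies in [-5.03515625, -4.984375]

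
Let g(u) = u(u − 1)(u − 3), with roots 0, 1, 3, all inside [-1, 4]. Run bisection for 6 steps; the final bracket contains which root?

3

g(1.5) = -1.125 < 0, so the root lies in [1.5, 4]
g(2.75) = -1.203125 < 0, so the root lies in [2.75, 4]
g(3.375) = 3.005859 > 0, so the root lies in [2.75, 3.375]
g(3.0625) = 0.3948 > 0, so the root lies in [2.75, 3.0625]
g(2.90625) = -0.5194 < 0, so the root lies in [2.90625, 3.0625]
g(2.984375) = -0.0925 < 0, so the root lies in [2.984375, 3.0625]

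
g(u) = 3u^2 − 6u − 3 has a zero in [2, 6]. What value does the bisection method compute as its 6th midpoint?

2.4375

u = 4 gives g = 21, positive; keep [2, 4]
u = 3 gives g = 6, positive; keep [2, 3]
u = 2.5 gives g = 0.75, positive; keep [2, 2.5]
u = 2.25 gives g = -1.3125, negative; keep [2.25, 2.5]
u = 2.375 gives g = -0.3281, negative; keep [2.375, 2.5]
u = 2.4375 gives g = 0.1992, positive; keep [2.375, 2.4375]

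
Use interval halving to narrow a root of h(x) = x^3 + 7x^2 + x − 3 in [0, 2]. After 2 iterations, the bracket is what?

x = 1 gives h = 6, positive; keep [0, 1]
x = 0.5 gives h = -0.625, negative; keep [0.5, 1]

[0.5, 1]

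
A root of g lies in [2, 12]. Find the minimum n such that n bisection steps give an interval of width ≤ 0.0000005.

Width after n steps is 10/2^n. Need 2^n ≥ 10/0.0000005 = 20000000.
2^24 = 16777216 < 20000000 ≤ 2^25 = 33554432, so n = 25.

25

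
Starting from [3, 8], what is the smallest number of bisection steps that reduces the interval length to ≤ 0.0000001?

26

Width after n steps is 5/2^n. Need 2^n ≥ 5/0.0000001 = 50000000.
2^25 = 33554432 < 50000000 ≤ 2^26 = 67108864, so n = 26.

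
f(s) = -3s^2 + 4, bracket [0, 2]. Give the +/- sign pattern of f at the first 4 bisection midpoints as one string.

m = 1, f(m) = 1 (+); new bracket [1, 2]
m = 1.5, f(m) = -2.75 (−); new bracket [1, 1.5]
m = 1.25, f(m) = -0.6875 (−); new bracket [1, 1.25]
m = 1.125, f(m) = 0.2031 (+); new bracket [1.125, 1.25]

+--+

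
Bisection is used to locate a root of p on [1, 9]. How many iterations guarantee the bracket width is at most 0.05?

8

Width after n steps is 8/2^n. Need 2^n ≥ 8/0.05 = 160.
2^7 = 128 < 160 ≤ 2^8 = 256, so n = 8.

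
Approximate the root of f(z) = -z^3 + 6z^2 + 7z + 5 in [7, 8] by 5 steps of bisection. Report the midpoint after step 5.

z = 7.5 gives f = -26.875, negative; keep [7, 7.5]
z = 7.25 gives f = -9.953125, negative; keep [7, 7.25]
z = 7.125 gives f = -2.236328, negative; keep [7, 7.125]
z = 7.0625 gives f = 1.4412, positive; keep [7.0625, 7.125]
z = 7.09375 gives f = -0.3827, negative; keep [7.0625, 7.09375]

7.09375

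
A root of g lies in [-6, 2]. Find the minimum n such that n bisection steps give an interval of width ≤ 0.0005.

Width after n steps is 8/2^n. Need 2^n ≥ 8/0.0005 = 16000.
2^13 = 8192 < 16000 ≤ 2^14 = 16384, so n = 14.

14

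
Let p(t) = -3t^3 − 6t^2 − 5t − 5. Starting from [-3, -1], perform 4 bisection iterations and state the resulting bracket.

m = -2, p(m) = 5 (+); new bracket [-2, -1]
m = -1.5, p(m) = -0.875 (−); new bracket [-2, -1.5]
m = -1.75, p(m) = 1.453125 (+); new bracket [-1.75, -1.5]
m = -1.625, p(m) = 0.1543 (+); new bracket [-1.625, -1.5]

[-1.625, -1.5]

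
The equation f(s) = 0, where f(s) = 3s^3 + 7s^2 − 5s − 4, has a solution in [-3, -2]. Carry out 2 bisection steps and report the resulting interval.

[-3, -2.75]

midpoint -2.5: f = 5.375 > 0 → [-3, -2.5]
midpoint -2.75: f = 0.296875 > 0 → [-3, -2.75]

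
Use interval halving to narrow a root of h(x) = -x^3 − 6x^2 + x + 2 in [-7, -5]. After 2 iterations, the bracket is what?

[-6.5, -6]

x = -6 gives h = -4, negative; keep [-7, -6]
x = -6.5 gives h = 16.625, positive; keep [-6.5, -6]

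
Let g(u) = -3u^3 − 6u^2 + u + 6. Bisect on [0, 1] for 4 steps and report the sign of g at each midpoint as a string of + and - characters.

+++-

u = 0.5 gives g = 4.625, positive; keep [0.5, 1]
u = 0.75 gives g = 2.109375, positive; keep [0.75, 1]
u = 0.875 gives g = 0.271484, positive; keep [0.875, 1]
u = 0.9375 gives g = -0.8079, negative; keep [0.875, 0.9375]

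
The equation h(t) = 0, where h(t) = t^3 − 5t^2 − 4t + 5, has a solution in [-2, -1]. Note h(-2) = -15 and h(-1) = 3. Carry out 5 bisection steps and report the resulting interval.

t = -1.5 gives h = -3.625, negative; keep [-1.5, -1]
t = -1.25 gives h = 0.234375, positive; keep [-1.5, -1.25]
t = -1.375 gives h = -1.552734, negative; keep [-1.375, -1.25]
t = -1.3125 gives h = -0.6243, negative; keep [-1.3125, -1.25]
t = -1.28125 gives h = -0.1863, negative; keep [-1.28125, -1.25]

[-1.28125, -1.25]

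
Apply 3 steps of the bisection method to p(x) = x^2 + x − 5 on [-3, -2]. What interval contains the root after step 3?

[-2.875, -2.75]

m = -2.5, p(m) = -1.25 (−); new bracket [-3, -2.5]
m = -2.75, p(m) = -0.1875 (−); new bracket [-3, -2.75]
m = -2.875, p(m) = 0.390625 (+); new bracket [-2.875, -2.75]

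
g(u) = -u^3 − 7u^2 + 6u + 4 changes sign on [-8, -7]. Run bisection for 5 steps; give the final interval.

[-7.71875, -7.6875]

midpoint -7.5: g = -12.875 < 0 → [-8, -7.5]
midpoint -7.75: g = 2.546875 > 0 → [-7.75, -7.5]
midpoint -7.625: g = -5.412109 < 0 → [-7.75, -7.625]
midpoint -7.6875: g = -1.4954 < 0 → [-7.75, -7.6875]
midpoint -7.71875: g = 0.51 > 0 → [-7.71875, -7.6875]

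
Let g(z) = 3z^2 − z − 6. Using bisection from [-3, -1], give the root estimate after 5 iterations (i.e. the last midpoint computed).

-1.3125

midpoint -2: g = 8 > 0 → [-2, -1]
midpoint -1.5: g = 2.25 > 0 → [-1.5, -1]
midpoint -1.25: g = -0.0625 < 0 → [-1.5, -1.25]
midpoint -1.375: g = 1.0469 > 0 → [-1.375, -1.25]
midpoint -1.3125: g = 0.4805 > 0 → [-1.3125, -1.25]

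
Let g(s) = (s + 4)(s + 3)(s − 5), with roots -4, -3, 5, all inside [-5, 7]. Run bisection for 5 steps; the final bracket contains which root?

midpoint 1: g = -80 < 0 → [1, 7]
midpoint 4: g = -56 < 0 → [4, 7]
midpoint 5.5: g = 40.375 > 0 → [4, 5.5]
midpoint 4.75: g = -16.9531 < 0 → [4.75, 5.5]
midpoint 5.125: g = 9.2676 > 0 → [4.75, 5.125]

5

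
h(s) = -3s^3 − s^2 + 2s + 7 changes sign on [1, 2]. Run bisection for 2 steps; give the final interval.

[1.25, 1.5]

h(1.5) = -2.375 < 0, so the root lies in [1, 1.5]
h(1.25) = 2.078125 > 0, so the root lies in [1.25, 1.5]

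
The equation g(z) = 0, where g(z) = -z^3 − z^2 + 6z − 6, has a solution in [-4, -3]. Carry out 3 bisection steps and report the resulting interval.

[-3.375, -3.25]

m = -3.5, g(m) = 3.625 (+); new bracket [-3.5, -3]
m = -3.25, g(m) = -1.734375 (−); new bracket [-3.5, -3.25]
m = -3.375, g(m) = 0.802734 (+); new bracket [-3.375, -3.25]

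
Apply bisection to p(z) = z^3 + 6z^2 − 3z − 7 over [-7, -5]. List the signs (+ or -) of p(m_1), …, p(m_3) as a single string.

+-+

p(-6) = 11 > 0, so the root lies in [-7, -6]
p(-6.5) = -8.625 < 0, so the root lies in [-6.5, -6]
p(-6.25) = 1.984375 > 0, so the root lies in [-6.5, -6.25]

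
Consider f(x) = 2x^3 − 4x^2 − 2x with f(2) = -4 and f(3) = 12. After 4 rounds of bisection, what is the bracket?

[2.375, 2.4375]

midpoint 2.5: f = 1.25 > 0 → [2, 2.5]
midpoint 2.25: f = -1.96875 < 0 → [2.25, 2.5]
midpoint 2.375: f = -0.519531 < 0 → [2.375, 2.5]
midpoint 2.4375: f = 0.3237 > 0 → [2.375, 2.4375]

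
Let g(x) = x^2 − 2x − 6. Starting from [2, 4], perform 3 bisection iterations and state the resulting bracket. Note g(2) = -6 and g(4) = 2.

[3.5, 3.75]

m = 3, g(m) = -3 (−); new bracket [3, 4]
m = 3.5, g(m) = -0.75 (−); new bracket [3.5, 4]
m = 3.75, g(m) = 0.5625 (+); new bracket [3.5, 3.75]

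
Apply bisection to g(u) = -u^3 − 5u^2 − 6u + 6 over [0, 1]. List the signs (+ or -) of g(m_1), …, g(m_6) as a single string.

+-+---

m = 0.5, g(m) = 1.625 (+); new bracket [0.5, 1]
m = 0.75, g(m) = -1.734375 (−); new bracket [0.5, 0.75]
m = 0.625, g(m) = 0.052734 (+); new bracket [0.625, 0.75]
m = 0.6875, g(m) = -0.8132 (−); new bracket [0.625, 0.6875]
m = 0.65625, g(m) = -0.3734 (−); new bracket [0.625, 0.65625]
m = 0.640625, g(m) = -0.1587 (−); new bracket [0.625, 0.640625]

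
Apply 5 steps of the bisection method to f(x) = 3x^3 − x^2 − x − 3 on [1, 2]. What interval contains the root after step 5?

[1.21875, 1.25]

x = 1.5 gives f = 3.375, positive; keep [1, 1.5]
x = 1.25 gives f = 0.046875, positive; keep [1, 1.25]
x = 1.125 gives f = -1.119141, negative; keep [1.125, 1.25]
x = 1.1875 gives f = -0.574, negative; keep [1.1875, 1.25]
x = 1.21875 gives f = -0.2733, negative; keep [1.21875, 1.25]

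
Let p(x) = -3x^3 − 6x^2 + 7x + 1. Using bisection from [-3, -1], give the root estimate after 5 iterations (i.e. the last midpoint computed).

p(-2) = -13 < 0, so the root lies in [-3, -2]
p(-2.5) = -7.125 < 0, so the root lies in [-3, -2.5]
p(-2.75) = -1.234375 < 0, so the root lies in [-3, -2.75]
p(-2.875) = 2.5723 > 0, so the root lies in [-2.875, -2.75]
p(-2.8125) = 0.5935 > 0, so the root lies in [-2.8125, -2.75]

-2.8125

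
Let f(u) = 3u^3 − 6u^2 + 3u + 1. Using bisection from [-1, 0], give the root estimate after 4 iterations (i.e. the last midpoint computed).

-0.1875

u = -0.5 gives f = -2.375, negative; keep [-0.5, 0]
u = -0.25 gives f = -0.171875, negative; keep [-0.25, 0]
u = -0.125 gives f = 0.525391, positive; keep [-0.25, -0.125]
u = -0.1875 gives f = 0.2068, positive; keep [-0.25, -0.1875]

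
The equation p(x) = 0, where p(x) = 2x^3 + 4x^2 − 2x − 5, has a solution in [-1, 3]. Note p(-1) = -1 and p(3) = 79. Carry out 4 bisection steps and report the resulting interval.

[1, 1.25]

p(1) = -1 < 0, so the root lies in [1, 3]
p(2) = 23 > 0, so the root lies in [1, 2]
p(1.5) = 7.75 > 0, so the root lies in [1, 1.5]
p(1.25) = 2.6562 > 0, so the root lies in [1, 1.25]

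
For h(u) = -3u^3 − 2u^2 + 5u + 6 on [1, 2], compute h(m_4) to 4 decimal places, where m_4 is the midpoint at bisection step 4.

midpoint 1.5: h = -1.125 < 0 → [1, 1.5]
midpoint 1.25: h = 3.265625 > 0 → [1.25, 1.5]
midpoint 1.375: h = 1.294922 > 0 → [1.375, 1.5]
midpoint 1.4375: h = 0.1433 > 0 → [1.4375, 1.5]

0.1433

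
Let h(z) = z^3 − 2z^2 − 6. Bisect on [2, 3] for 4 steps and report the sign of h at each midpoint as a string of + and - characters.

z = 2.5 gives h = -2.875, negative; keep [2.5, 3]
z = 2.75 gives h = -0.328125, negative; keep [2.75, 3]
z = 2.875 gives h = 1.232422, positive; keep [2.75, 2.875]
z = 2.8125 gives h = 0.427, positive; keep [2.75, 2.8125]

--++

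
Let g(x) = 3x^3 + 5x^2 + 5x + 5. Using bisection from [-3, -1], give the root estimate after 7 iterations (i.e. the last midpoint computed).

-1.359375

x = -2 gives g = -9, negative; keep [-2, -1]
x = -1.5 gives g = -1.375, negative; keep [-1.5, -1]
x = -1.25 gives g = 0.703125, positive; keep [-1.5, -1.25]
x = -1.375 gives g = -0.2207, negative; keep [-1.375, -1.25]
x = -1.3125 gives g = 0.2678, positive; keep [-1.375, -1.3125]
x = -1.34375 gives g = 0.0305, positive; keep [-1.375, -1.34375]
x = -1.359375 gives g = -0.0933, negative; keep [-1.359375, -1.34375]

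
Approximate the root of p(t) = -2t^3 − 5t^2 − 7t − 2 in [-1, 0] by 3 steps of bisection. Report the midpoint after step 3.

-0.375

t = -0.5 gives p = 0.5, positive; keep [-0.5, 0]
t = -0.25 gives p = -0.53125, negative; keep [-0.5, -0.25]
t = -0.375 gives p = 0.027344, positive; keep [-0.375, -0.25]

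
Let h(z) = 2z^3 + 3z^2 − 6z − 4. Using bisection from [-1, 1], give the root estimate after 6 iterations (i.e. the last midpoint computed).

h(0) = -4 < 0, so the root lies in [-1, 0]
h(-0.5) = -0.5 < 0, so the root lies in [-1, -0.5]
h(-0.75) = 1.34375 > 0, so the root lies in [-0.75, -0.5]
h(-0.625) = 0.4336 > 0, so the root lies in [-0.625, -0.5]
h(-0.5625) = -0.0317 < 0, so the root lies in [-0.625, -0.5625]
h(-0.59375) = 0.2015 > 0, so the root lies in [-0.59375, -0.5625]

-0.59375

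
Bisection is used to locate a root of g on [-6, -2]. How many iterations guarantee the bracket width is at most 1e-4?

Width after n steps is 4/2^n. Need 2^n ≥ 4/1e-4 = 40000.
2^15 = 32768 < 40000 ≤ 2^16 = 65536, so n = 16.

16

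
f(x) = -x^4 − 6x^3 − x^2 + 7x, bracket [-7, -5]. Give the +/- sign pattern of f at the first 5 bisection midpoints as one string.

x = -6 gives f = -78, negative; keep [-6, -5]
x = -5.5 gives f = 14.4375, positive; keep [-6, -5.5]
x = -5.75 gives f = -25.785156, negative; keep [-5.75, -5.5]
x = -5.625 gives f = -4.2737, negative; keep [-5.625, -5.5]
x = -5.5625 gives f = 5.4199, positive; keep [-5.625, -5.5625]

-+--+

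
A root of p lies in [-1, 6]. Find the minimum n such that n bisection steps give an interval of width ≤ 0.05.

Width after n steps is 7/2^n. Need 2^n ≥ 7/0.05 = 140.
2^7 = 128 < 140 ≤ 2^8 = 256, so n = 8.

8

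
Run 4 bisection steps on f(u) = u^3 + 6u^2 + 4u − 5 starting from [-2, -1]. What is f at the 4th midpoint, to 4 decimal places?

midpoint -1.5: f = -0.875 < 0 → [-2, -1.5]
midpoint -1.75: f = 1.015625 > 0 → [-1.75, -1.5]
midpoint -1.625: f = 0.052734 > 0 → [-1.625, -1.5]
midpoint -1.5625: f = -0.4163 < 0 → [-1.625, -1.5625]

-0.4163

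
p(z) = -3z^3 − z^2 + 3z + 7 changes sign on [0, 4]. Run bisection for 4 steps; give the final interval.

[1.25, 1.5]

z = 2 gives p = -15, negative; keep [0, 2]
z = 1 gives p = 6, positive; keep [1, 2]
z = 1.5 gives p = -0.875, negative; keep [1, 1.5]
z = 1.25 gives p = 3.3281, positive; keep [1.25, 1.5]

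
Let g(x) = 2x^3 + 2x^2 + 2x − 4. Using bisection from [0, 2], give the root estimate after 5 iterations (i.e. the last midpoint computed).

g(1) = 2 > 0, so the root lies in [0, 1]
g(0.5) = -2.25 < 0, so the root lies in [0.5, 1]
g(0.75) = -0.53125 < 0, so the root lies in [0.75, 1]
g(0.875) = 0.6211 > 0, so the root lies in [0.75, 0.875]
g(0.8125) = 0.0181 > 0, so the root lies in [0.75, 0.8125]

0.8125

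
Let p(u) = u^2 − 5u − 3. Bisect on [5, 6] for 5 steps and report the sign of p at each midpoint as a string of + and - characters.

-+++-

u = 5.5 gives p = -0.25, negative; keep [5.5, 6]
u = 5.75 gives p = 1.3125, positive; keep [5.5, 5.75]
u = 5.625 gives p = 0.515625, positive; keep [5.5, 5.625]
u = 5.5625 gives p = 0.1289, positive; keep [5.5, 5.5625]
u = 5.53125 gives p = -0.0615, negative; keep [5.53125, 5.5625]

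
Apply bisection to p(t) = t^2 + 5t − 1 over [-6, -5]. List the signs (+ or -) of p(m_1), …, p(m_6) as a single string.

midpoint -5.5: p = 1.75 > 0 → [-5.5, -5]
midpoint -5.25: p = 0.3125 > 0 → [-5.25, -5]
midpoint -5.125: p = -0.359375 < 0 → [-5.25, -5.125]
midpoint -5.1875: p = -0.0273 < 0 → [-5.25, -5.1875]
midpoint -5.21875: p = 0.1416 > 0 → [-5.21875, -5.1875]
midpoint -5.203125: p = 0.0569 > 0 → [-5.203125, -5.1875]

++--++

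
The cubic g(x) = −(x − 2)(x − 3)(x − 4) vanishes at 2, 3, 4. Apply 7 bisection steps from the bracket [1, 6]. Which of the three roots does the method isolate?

m = 3.5, g(m) = 0.375 (+); new bracket [3.5, 6]
m = 4.75, g(m) = -3.609375 (−); new bracket [3.5, 4.75]
m = 4.125, g(m) = -0.298828 (−); new bracket [3.5, 4.125]
m = 3.8125, g(m) = 0.2761 (+); new bracket [3.8125, 4.125]
m = 3.96875, g(m) = 0.0596 (+); new bracket [3.96875, 4.125]
m = 4.046875, g(m) = -0.1004 (−); new bracket [3.96875, 4.046875]
m = 4.0078125, g(m) = -0.0158 (−); new bracket [3.96875, 4.0078125]

4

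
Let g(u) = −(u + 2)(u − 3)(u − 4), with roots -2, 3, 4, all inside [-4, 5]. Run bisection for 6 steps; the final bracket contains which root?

-2

g(0.5) = -21.875 < 0, so the root lies in [-4, 0.5]
g(-1.75) = -6.828125 < 0, so the root lies in [-4, -1.75]
g(-2.875) = 35.341797 > 0, so the root lies in [-2.875, -1.75]
g(-2.3125) = 10.4797 > 0, so the root lies in [-2.3125, -1.75]
g(-2.03125) = 0.9483 > 0, so the root lies in [-2.03125, -1.75]
g(-1.890625) = -3.151 < 0, so the root lies in [-2.03125, -1.890625]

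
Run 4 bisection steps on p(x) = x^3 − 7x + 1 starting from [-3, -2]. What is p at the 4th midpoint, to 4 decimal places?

m = -2.5, p(m) = 2.875 (+); new bracket [-3, -2.5]
m = -2.75, p(m) = -0.546875 (−); new bracket [-2.75, -2.5]
m = -2.625, p(m) = 1.287109 (+); new bracket [-2.75, -2.625]
m = -2.6875, p(m) = 0.4016 (+); new bracket [-2.75, -2.6875]

0.4016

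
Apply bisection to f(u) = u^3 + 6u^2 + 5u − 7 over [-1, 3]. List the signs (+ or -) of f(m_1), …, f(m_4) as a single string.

+--+

midpoint 1: f = 5 > 0 → [-1, 1]
midpoint 0: f = -7 < 0 → [0, 1]
midpoint 0.5: f = -2.875 < 0 → [0.5, 1]
midpoint 0.75: f = 0.5469 > 0 → [0.5, 0.75]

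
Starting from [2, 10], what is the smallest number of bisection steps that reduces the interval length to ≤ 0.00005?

18

Width after n steps is 8/2^n. Need 2^n ≥ 8/0.00005 = 160000.
2^17 = 131072 < 160000 ≤ 2^18 = 262144, so n = 18.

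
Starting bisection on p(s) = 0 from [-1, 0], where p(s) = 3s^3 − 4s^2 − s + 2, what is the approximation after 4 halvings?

-0.6875

s = -0.5 gives p = 1.125, positive; keep [-1, -0.5]
s = -0.75 gives p = -0.765625, negative; keep [-0.75, -0.5]
s = -0.625 gives p = 0.330078, positive; keep [-0.75, -0.625]
s = -0.6875 gives p = -0.178, negative; keep [-0.6875, -0.625]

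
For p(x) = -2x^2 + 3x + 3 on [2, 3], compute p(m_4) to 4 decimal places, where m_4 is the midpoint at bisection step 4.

-0.0078

p(2.5) = -2 < 0, so the root lies in [2, 2.5]
p(2.25) = -0.375 < 0, so the root lies in [2, 2.25]
p(2.125) = 0.34375 > 0, so the root lies in [2.125, 2.25]
p(2.1875) = -0.0078 < 0, so the root lies in [2.125, 2.1875]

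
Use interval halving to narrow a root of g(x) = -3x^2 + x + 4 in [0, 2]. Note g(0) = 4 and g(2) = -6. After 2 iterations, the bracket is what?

x = 1 gives g = 2, positive; keep [1, 2]
x = 1.5 gives g = -1.25, negative; keep [1, 1.5]

[1, 1.5]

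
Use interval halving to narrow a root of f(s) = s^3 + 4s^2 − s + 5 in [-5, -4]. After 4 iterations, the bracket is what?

m = -4.5, f(m) = -0.625 (−); new bracket [-4.5, -4]
m = -4.25, f(m) = 4.734375 (+); new bracket [-4.5, -4.25]
m = -4.375, f(m) = 2.197266 (+); new bracket [-4.5, -4.375]
m = -4.4375, f(m) = 0.8225 (+); new bracket [-4.5, -4.4375]

[-4.5, -4.4375]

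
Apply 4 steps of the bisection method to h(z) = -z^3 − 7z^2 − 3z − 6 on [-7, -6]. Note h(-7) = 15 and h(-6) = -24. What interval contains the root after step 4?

m = -6.5, h(m) = -7.625 (−); new bracket [-7, -6.5]
m = -6.75, h(m) = 2.859375 (+); new bracket [-6.75, -6.5]
m = -6.625, h(m) = -2.583984 (−); new bracket [-6.75, -6.625]
m = -6.6875, h(m) = 0.0867 (+); new bracket [-6.6875, -6.625]

[-6.6875, -6.625]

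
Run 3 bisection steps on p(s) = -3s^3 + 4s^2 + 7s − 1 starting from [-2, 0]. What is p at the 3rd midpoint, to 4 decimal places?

2.3594

s = -1 gives p = -1, negative; keep [-2, -1]
s = -1.5 gives p = 7.625, positive; keep [-1.5, -1]
s = -1.25 gives p = 2.359375, positive; keep [-1.25, -1]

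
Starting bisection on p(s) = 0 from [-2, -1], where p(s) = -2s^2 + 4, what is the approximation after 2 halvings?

-1.25

midpoint -1.5: p = -0.5 < 0 → [-1.5, -1]
midpoint -1.25: p = 0.875 > 0 → [-1.5, -1.25]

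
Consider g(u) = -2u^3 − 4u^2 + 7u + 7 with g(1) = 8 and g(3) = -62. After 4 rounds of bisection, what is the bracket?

u = 2 gives g = -11, negative; keep [1, 2]
u = 1.5 gives g = 1.75, positive; keep [1.5, 2]
u = 1.75 gives g = -3.71875, negative; keep [1.5, 1.75]
u = 1.625 gives g = -0.7695, negative; keep [1.5, 1.625]

[1.5, 1.625]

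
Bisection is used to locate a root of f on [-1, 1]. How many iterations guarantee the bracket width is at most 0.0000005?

22

Width after n steps is 2/2^n. Need 2^n ≥ 2/0.0000005 = 4000000.
2^21 = 2097152 < 4000000 ≤ 2^22 = 4194304, so n = 22.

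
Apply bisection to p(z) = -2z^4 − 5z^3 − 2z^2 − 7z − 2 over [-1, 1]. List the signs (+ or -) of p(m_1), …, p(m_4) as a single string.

-+-+

m = 0, p(m) = -2 (−); new bracket [-1, 0]
m = -0.5, p(m) = 1.5 (+); new bracket [-0.5, 0]
m = -0.25, p(m) = -0.304688 (−); new bracket [-0.5, -0.25]
m = -0.375, p(m) = 0.5679 (+); new bracket [-0.375, -0.25]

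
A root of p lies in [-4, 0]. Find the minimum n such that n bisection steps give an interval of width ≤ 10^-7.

Width after n steps is 4/2^n. Need 2^n ≥ 4/10^-7 = 40000000.
2^25 = 33554432 < 40000000 ≤ 2^26 = 67108864, so n = 26.

26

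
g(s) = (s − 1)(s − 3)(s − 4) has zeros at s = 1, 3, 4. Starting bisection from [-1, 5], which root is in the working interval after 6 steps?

1

g(2) = 2 > 0, so the root lies in [-1, 2]
g(0.5) = -4.375 < 0, so the root lies in [0.5, 2]
g(1.25) = 1.203125 > 0, so the root lies in [0.5, 1.25]
g(0.875) = -0.8301 < 0, so the root lies in [0.875, 1.25]
g(1.0625) = 0.3557 > 0, so the root lies in [0.875, 1.0625]
g(0.96875) = -0.1924 < 0, so the root lies in [0.96875, 1.0625]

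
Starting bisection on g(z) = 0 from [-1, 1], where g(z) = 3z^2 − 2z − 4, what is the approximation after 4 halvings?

-0.875

z = 0 gives g = -4, negative; keep [-1, 0]
z = -0.5 gives g = -2.25, negative; keep [-1, -0.5]
z = -0.75 gives g = -0.8125, negative; keep [-1, -0.75]
z = -0.875 gives g = 0.0469, positive; keep [-0.875, -0.75]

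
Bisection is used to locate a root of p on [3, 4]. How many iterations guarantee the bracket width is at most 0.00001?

Width after n steps is 1/2^n. Need 2^n ≥ 1/0.00001 = 100000.
2^16 = 65536 < 100000 ≤ 2^17 = 131072, so n = 17.

17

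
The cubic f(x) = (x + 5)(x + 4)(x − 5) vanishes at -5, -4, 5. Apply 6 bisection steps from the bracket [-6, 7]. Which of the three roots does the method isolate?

m = 0.5, f(m) = -111.375 (−); new bracket [0.5, 7]
m = 3.75, f(m) = -84.765625 (−); new bracket [3.75, 7]
m = 5.375, f(m) = 36.474609 (+); new bracket [3.75, 5.375]
m = 4.5625, f(m) = -35.822 (−); new bracket [4.5625, 5.375]
m = 4.96875, f(m) = -2.794 (−); new bracket [4.96875, 5.375]
m = 5.171875, f(m) = 16.0351 (+); new bracket [4.96875, 5.171875]

5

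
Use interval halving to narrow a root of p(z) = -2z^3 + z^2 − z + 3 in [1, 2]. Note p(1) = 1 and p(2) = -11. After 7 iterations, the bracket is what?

[1.1640625, 1.171875]

m = 1.5, p(m) = -3 (−); new bracket [1, 1.5]
m = 1.25, p(m) = -0.59375 (−); new bracket [1, 1.25]
m = 1.125, p(m) = 0.292969 (+); new bracket [1.125, 1.25]
m = 1.1875, p(m) = -0.1265 (−); new bracket [1.125, 1.1875]
m = 1.15625, p(m) = 0.0891 (+); new bracket [1.15625, 1.1875]
m = 1.171875, p(m) = -0.0172 (−); new bracket [1.15625, 1.171875]
m = 1.1640625, p(m) = 0.0363 (+); new bracket [1.1640625, 1.171875]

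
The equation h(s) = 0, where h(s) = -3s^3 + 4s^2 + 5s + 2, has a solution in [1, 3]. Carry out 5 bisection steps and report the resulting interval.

h(2) = 4 > 0, so the root lies in [2, 3]
h(2.5) = -7.375 < 0, so the root lies in [2, 2.5]
h(2.25) = -0.671875 < 0, so the root lies in [2, 2.25]
h(2.125) = 1.9004 > 0, so the root lies in [2.125, 2.25]
h(2.1875) = 0.6755 > 0, so the root lies in [2.1875, 2.25]

[2.1875, 2.25]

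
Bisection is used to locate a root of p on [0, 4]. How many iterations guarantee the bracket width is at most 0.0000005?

23

Width after n steps is 4/2^n. Need 2^n ≥ 4/0.0000005 = 8000000.
2^22 = 4194304 < 8000000 ≤ 2^23 = 8388608, so n = 23.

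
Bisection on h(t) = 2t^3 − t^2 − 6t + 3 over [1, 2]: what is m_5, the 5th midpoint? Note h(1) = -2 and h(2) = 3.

1.71875

m = 1.5, h(m) = -1.5 (−); new bracket [1.5, 2]
m = 1.75, h(m) = 0.15625 (+); new bracket [1.5, 1.75]
m = 1.625, h(m) = -0.808594 (−); new bracket [1.625, 1.75]
m = 1.6875, h(m) = -0.3618 (−); new bracket [1.6875, 1.75]
m = 1.71875, h(m) = -0.1119 (−); new bracket [1.71875, 1.75]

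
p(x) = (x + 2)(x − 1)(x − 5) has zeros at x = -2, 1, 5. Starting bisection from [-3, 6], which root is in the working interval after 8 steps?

5

midpoint 1.5: p = -6.125 < 0 → [1.5, 6]
midpoint 3.75: p = -19.765625 < 0 → [3.75, 6]
midpoint 4.875: p = -3.330078 < 0 → [4.875, 6]
midpoint 5.4375: p = 14.4392 > 0 → [4.875, 5.4375]
midpoint 5.15625: p = 4.6474 > 0 → [4.875, 5.15625]
midpoint 5.015625: p = 0.4402 > 0 → [4.875, 5.015625]
midpoint 4.9453125: p = -1.4985 < 0 → [4.9453125, 5.015625]
midpoint 4.98046875: p = -0.5427 < 0 → [4.98046875, 5.015625]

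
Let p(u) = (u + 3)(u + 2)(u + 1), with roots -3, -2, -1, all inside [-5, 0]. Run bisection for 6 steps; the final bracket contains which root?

midpoint -2.5: p = 0.375 > 0 → [-5, -2.5]
midpoint -3.75: p = -3.609375 < 0 → [-3.75, -2.5]
midpoint -3.125: p = -0.298828 < 0 → [-3.125, -2.5]
midpoint -2.8125: p = 0.2761 > 0 → [-3.125, -2.8125]
midpoint -2.96875: p = 0.0596 > 0 → [-3.125, -2.96875]
midpoint -3.046875: p = -0.1004 < 0 → [-3.046875, -2.96875]

-3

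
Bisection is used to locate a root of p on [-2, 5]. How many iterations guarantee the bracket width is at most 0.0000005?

24

Width after n steps is 7/2^n. Need 2^n ≥ 7/0.0000005 = 14000000.
2^23 = 8388608 < 14000000 ≤ 2^24 = 16777216, so n = 24.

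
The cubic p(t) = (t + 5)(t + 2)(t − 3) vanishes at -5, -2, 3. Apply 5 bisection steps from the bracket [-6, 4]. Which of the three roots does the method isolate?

3

t = -1 gives p = -16, negative; keep [-1, 4]
t = 1.5 gives p = -34.125, negative; keep [1.5, 4]
t = 2.75 gives p = -9.203125, negative; keep [2.75, 4]
t = 3.375 gives p = 16.8809, positive; keep [2.75, 3.375]
t = 3.0625 gives p = 2.551, positive; keep [2.75, 3.0625]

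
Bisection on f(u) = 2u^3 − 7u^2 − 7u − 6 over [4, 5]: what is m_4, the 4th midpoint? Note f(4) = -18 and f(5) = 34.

4.4375

f(4.5) = 3 > 0, so the root lies in [4, 4.5]
f(4.25) = -8.65625 < 0, so the root lies in [4.25, 4.5]
f(4.375) = -3.128906 < 0, so the root lies in [4.375, 4.5]
f(4.4375) = -0.1411 < 0, so the root lies in [4.4375, 4.5]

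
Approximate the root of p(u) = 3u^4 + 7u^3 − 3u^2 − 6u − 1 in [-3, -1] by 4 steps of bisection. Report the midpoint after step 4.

p(-2) = -9 < 0, so the root lies in [-3, -2]
p(-2.5) = 3.0625 > 0, so the root lies in [-2.5, -2]
p(-2.25) = -5.535156 < 0, so the root lies in [-2.5, -2.25]
p(-2.375) = -1.9973 < 0, so the root lies in [-2.5, -2.375]

-2.375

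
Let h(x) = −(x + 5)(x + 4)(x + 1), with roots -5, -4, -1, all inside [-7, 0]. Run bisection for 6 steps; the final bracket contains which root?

x = -3.5 gives h = 1.875, positive; keep [-3.5, 0]
x = -1.75 gives h = 5.484375, positive; keep [-1.75, 0]
x = -0.875 gives h = -1.611328, negative; keep [-1.75, -0.875]
x = -1.3125 gives h = 3.0969, positive; keep [-1.3125, -0.875]
x = -1.09375 gives h = 1.0643, positive; keep [-1.09375, -0.875]
x = -0.984375 gives h = -0.1892, negative; keep [-1.09375, -0.984375]

-1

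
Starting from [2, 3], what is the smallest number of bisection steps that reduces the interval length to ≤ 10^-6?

Width after n steps is 1/2^n. Need 2^n ≥ 1/10^-6 = 1000000.
2^19 = 524288 < 1000000 ≤ 2^20 = 1048576, so n = 20.

20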